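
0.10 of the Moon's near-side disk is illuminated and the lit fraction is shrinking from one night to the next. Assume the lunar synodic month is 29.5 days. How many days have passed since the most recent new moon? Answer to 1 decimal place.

From f = (1 − cos θ)/2: cos θ = 1 − 2×0.10 = 0.800; arccos → 36.9°.
Since the Moon is past full (waning), take the reflex angle: θ = 360° − 36.9° = 323.1°.
Age = 29.5 × 323.1°/360° ≈ 26.48 days.

26.5 days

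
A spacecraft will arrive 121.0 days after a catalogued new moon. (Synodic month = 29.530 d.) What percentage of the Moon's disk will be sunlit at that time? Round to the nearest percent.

9%

Reduce mod P: 121.0 − 4×29.530 = 2.88 d into the current lunation.
Elongation θ = 360° × 2.88/29.530 ≈ 35.1°.
With cos θ = 0.818, the lit fraction is (1 − 0.818)/2 ≈ 0.091, so 9%.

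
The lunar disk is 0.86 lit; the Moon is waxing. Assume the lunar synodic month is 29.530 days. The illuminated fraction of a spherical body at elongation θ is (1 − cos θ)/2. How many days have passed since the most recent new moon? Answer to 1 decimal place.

Invert f = (1 − cos θ)/2 to get cos θ = 1 − 2(0.86) = -0.720, hence θ₀ = arccos -0.720 = 136.1°.
Before full moon the principal value applies: θ = 136.1°.
That fraction of the synodic month is 136.1/360 × 29.530 d ≈ 11.16 d.

11.2 days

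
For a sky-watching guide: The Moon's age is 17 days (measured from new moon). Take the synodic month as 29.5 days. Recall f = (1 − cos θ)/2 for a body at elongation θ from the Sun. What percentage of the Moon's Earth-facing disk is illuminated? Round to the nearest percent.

Phase angle: θ = 360°·(17 d)/(29.5 d) = 207.5°.
Illuminated fraction = (1 − cos 207.5°)/2 = (1 − (-0.887))/2 ≈ 0.944, so 94%.

94%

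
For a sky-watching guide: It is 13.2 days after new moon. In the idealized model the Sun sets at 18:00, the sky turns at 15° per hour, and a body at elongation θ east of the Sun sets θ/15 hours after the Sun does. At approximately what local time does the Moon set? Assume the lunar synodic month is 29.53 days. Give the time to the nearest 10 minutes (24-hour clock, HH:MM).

The Moon has covered 13.2/29.53 of its cycle, so θ ≈ 360° × 13.2/29.53 = 160.9°.
At 15° of sky rotation per hour, 160.9° corresponds to a 10.73 h lag.
18:00 + 10.728 h ≈ 04:44 → 04:40 to the nearest ten minutes.

04:40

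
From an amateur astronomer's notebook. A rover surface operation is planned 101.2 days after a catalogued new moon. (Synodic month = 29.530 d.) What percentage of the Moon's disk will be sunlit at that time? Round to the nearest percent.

95%

101.2 d spans 3 complete synodic months (3 × 29.530 = 88.59 d) plus 12.61 d.
Elongation θ = 360° × 12.61/29.530 ≈ 153.7°.
With cos θ = (-0.897), the lit fraction is (1 − (-0.897))/2 ≈ 0.948, so 95%.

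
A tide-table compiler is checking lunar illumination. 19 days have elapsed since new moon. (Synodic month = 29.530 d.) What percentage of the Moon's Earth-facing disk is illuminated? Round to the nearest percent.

81%

Elongation θ = 360° × 19/29.530 ≈ 231.6°.
With cos θ = (-0.621), the lit fraction is (1 − (-0.621))/2 ≈ 0.810, so 81%.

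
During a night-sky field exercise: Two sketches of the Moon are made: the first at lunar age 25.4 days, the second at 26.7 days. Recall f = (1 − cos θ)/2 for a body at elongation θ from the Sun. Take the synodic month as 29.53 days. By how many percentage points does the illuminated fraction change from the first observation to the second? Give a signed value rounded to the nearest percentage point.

θ₁ = 360° × 25.4/29.53 = 309.7°, f₁ = (1 − cos θ₁)/2 = 0.181.
θ₂ = 360° × 26.7/29.53 = 325.5°, f₂ = (1 − cos θ₂)/2 = 0.088.
Change = f₂ − f₁ = -0.093 → -9 percentage points.

-9 percentage points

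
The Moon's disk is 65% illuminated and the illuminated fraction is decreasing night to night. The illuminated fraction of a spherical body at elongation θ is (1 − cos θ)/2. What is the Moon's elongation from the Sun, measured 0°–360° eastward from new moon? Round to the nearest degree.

Invert f = (1 − cos θ)/2 to get cos θ = 1 − 2(0.65) = -0.300, hence θ₀ = arccos -0.300 = 107.5°.
A waning Moon lies in 180°–360°, so θ = 360° − 107.5° = 252.5°.

253°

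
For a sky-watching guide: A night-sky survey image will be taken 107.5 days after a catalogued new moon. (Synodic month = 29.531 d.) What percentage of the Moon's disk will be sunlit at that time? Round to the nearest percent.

82%

Reduce mod P: 107.5 − 3×29.531 = 18.91 d into the current lunation.
Elongation θ = 360° × 18.91/29.531 ≈ 230.5°.
cos 230.5° = (-0.636), so f = (1 − (-0.636))/2 = 0.818, so 82%.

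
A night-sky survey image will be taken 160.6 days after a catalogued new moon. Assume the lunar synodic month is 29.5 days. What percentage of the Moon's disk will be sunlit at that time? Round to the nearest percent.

Reduce mod P: 160.6 − 5×29.5 = 13.10 d into the current lunation.
The Moon has covered 13.10/29.5 of its cycle, so θ ≈ 360° × 13.10/29.5 = 159.9°.
cos 159.9° = (-0.939), so f = (1 − (-0.939))/2 = 0.969, so 97%.

97%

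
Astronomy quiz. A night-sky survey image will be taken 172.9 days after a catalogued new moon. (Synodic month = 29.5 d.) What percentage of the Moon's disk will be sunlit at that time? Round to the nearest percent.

172.9/29.5 = 5.861 lunations, so 5 complete cycles and 25.40 d into the next.
Phase angle: θ = 360°·(25.40 d)/(29.5 d) = 310.0°.
With cos θ = 0.642, the lit fraction is (1 − 0.642)/2 ≈ 0.179, so 18%.

18%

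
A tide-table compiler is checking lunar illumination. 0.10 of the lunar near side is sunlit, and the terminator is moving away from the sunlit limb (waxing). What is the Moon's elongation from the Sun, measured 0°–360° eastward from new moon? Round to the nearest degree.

Invert f = (1 − cos θ)/2 to get cos θ = 1 − 2(0.10) = 0.800, hence θ₀ = arccos 0.800 = 36.9°.
The Moon is waxing (0°–180°), so θ = 36.9° directly.

37°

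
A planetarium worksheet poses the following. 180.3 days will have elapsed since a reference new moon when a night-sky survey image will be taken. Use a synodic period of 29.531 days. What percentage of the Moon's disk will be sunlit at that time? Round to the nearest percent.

180.3 d spans 6 complete synodic months (6 × 29.531 = 177.19 d) plus 3.11 d.
The Moon has covered 3.11/29.531 of its cycle, so θ ≈ 360° × 3.11/29.531 = 38.0°.
cos 38.0° = 0.788, so f = (1 − 0.788)/2 = 0.106, so 11%.

11%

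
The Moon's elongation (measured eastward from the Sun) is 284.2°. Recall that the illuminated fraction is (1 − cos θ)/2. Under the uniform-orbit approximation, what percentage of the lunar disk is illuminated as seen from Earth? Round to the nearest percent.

Half-versine of 284.2°: (1 − 0.245)/2 = 0.377, i.e. 38%.

38%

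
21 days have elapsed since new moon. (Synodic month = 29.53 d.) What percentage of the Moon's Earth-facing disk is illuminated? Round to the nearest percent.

62%

Phase angle: θ = 360°·(21 d)/(29.53 d) = 256.0°.
With cos θ = (-0.242), the lit fraction is (1 − (-0.242))/2 ≈ 0.621, so 62%.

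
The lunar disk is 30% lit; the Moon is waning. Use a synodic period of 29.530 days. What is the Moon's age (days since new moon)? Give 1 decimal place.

24.1 days

cos θ = 1 − 2f = 0.400, giving a principal value of 66.4°.
A waning Moon lies in 180°–360°, so θ = 360° − 66.4° = 293.6°.
At 360°/29.530 d per day, 293.6° corresponds to 24.08 days.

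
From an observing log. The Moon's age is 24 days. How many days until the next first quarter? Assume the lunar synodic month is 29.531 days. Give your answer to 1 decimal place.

12.9 days

First quarter occurs at elongation 90°, i.e. at age 29.531 × 90/360 = 7.383 d.
This lunation's first quarter (7.383 d) has passed, so add one period: 36.914 − 24 = 12.914 days.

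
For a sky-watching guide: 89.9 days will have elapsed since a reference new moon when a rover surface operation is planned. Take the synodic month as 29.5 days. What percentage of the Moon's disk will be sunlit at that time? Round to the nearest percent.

89.9 d spans 3 complete synodic months (3 × 29.5 = 88.50 d) plus 1.40 d.
Elongation θ = 360° × 1.40/29.5 ≈ 17.1°.
With cos θ = 0.956, the lit fraction is (1 − 0.956)/2 ≈ 0.022, so 2%.

2%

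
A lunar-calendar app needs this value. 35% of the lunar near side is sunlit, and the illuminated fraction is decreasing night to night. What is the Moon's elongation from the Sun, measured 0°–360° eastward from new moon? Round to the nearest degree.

From f = (1 − cos θ)/2: cos θ = 1 − 2×0.35 = 0.300; arccos → 72.5°.
Since the Moon is past full (waning), take the reflex angle: θ = 360° − 72.5° = 287.5°.

287°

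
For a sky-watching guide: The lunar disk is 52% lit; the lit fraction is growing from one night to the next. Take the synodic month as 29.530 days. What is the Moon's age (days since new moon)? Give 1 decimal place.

From f = (1 − cos θ)/2: cos θ = 1 − 2×0.52 = -0.040; arccos → 92.3°.
The Moon is waxing (0°–180°), so θ = 92.3° directly.
Age = 29.530 × 92.3°/360° ≈ 7.57 days.

7.6 days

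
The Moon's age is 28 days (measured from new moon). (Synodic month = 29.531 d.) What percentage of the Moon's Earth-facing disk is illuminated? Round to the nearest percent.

The Moon has covered 28/29.531 of its cycle, so θ ≈ 360° × 28/29.531 = 341.3°.
cos 341.3° = 0.947, so f = (1 − 0.947)/2 = 0.026, so 3%.

3%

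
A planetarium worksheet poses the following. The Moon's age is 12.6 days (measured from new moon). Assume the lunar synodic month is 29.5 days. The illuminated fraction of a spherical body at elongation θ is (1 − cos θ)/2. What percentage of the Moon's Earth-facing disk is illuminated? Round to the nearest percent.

The Moon has covered 12.6/29.5 of its cycle, so θ ≈ 360° × 12.6/29.5 = 153.8°.
With cos θ = (-0.897), the lit fraction is (1 − (-0.897))/2 ≈ 0.948, so 95%.

95%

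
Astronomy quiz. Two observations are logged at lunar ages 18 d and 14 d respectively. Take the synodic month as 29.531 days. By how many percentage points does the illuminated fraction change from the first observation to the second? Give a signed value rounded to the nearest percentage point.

First observation: θ = 360°·18/29.531 = 219.4°, so f = 0.886.
Second observation: θ = 170.7°, f = 0.993.
Δf = 0.993 − 0.886 = +0.107, i.e. +11 pp.

+11 pp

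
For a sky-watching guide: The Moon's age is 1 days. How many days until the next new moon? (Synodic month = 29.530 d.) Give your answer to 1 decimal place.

The next new moon completes the synodic month: 29.530 − 1 = 28.530 days.

28.5 days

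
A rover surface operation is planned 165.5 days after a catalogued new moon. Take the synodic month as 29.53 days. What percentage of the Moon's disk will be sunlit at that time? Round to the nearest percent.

90%

165.5/29.53 = 5.604 lunations, so 5 complete cycles and 17.85 d into the next.
Elongation θ = 360° × 17.85/29.53 ≈ 217.6°.
Illuminated fraction = (1 − cos 217.6°)/2 = (1 − (-0.792))/2 ≈ 0.896, so 90%.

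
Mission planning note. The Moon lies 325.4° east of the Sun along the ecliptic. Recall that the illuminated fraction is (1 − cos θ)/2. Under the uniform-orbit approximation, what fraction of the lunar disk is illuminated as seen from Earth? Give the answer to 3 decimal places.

Half-versine of 325.4°: (1 − 0.823)/2 = 0.088.

0.088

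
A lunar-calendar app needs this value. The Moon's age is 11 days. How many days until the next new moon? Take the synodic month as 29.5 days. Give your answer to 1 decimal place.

The next new moon completes the synodic month: 29.5 − 11 = 18.500 days.

18.5 days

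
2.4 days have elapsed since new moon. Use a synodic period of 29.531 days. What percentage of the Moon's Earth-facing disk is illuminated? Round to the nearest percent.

6%

Phase angle: θ = 360°·(2.4 d)/(29.531 d) = 29.3°.
Illuminated fraction = (1 − cos 29.3°)/2 = (1 − 0.872)/2 ≈ 0.064, so 6%.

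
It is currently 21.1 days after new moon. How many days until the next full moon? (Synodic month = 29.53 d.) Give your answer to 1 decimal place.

23.2 days

Full moon is 0.5 of the way through the cycle: age 0.5 × 29.53 = 14.765 d.
Already past this cycle's full moon; the next is at 14.765 + 29.53 = 44.295 d, so 44.295 − 21.1 = 23.195 days.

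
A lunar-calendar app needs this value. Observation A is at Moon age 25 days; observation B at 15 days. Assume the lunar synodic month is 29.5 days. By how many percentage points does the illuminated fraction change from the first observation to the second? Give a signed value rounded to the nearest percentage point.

First observation: θ = 360°·25/29.5 = 305.1°, so f = 0.213.
Second observation: θ = 183.1°, f = 0.999.
Δf = 0.999 − 0.213 = +0.787, i.e. +79 pp.

+79 percentage points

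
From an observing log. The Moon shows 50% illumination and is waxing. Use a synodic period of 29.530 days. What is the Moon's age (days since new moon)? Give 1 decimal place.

7.4 days

From f = (1 − cos θ)/2: cos θ = 1 − 2×0.50 = 0.000; arccos → 90.0°.
Waxing ⇒ before full, so θ = 90.0°.
At 360°/29.530 d per day, 90.0° corresponds to 7.38 days.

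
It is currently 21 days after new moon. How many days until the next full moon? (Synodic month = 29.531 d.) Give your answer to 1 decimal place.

Full moon is 0.5 of the way through the cycle: age 0.5 × 29.531 = 14.765 d.
Already past this cycle's full moon; the next is at 14.765 + 29.531 = 44.296 d, so 44.296 − 21 = 23.296 days.

23.3 days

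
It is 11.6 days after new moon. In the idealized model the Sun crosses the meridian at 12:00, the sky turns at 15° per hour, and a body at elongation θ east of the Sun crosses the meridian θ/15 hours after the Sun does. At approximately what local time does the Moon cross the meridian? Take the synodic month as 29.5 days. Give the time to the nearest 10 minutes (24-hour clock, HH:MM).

21:30

Phase angle: θ = 360°·(11.6 d)/(29.5 d) = 141.6°.
The Moon trails the Sun by θ/15 = 141.6/15 ≈ 9.44 hours.
12:00 + 9.437 h ≈ 21:26 → 21:30 to the nearest ten minutes.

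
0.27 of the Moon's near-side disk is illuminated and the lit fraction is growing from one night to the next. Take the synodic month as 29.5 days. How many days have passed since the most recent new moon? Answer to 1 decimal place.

5.1 days

From f = (1 − cos θ)/2: cos θ = 1 − 2×0.27 = 0.460; arccos → 62.6°.
The Moon is waxing (0°–180°), so θ = 62.6° directly.
That fraction of the synodic month is 62.6/360 × 29.5 d ≈ 5.13 d.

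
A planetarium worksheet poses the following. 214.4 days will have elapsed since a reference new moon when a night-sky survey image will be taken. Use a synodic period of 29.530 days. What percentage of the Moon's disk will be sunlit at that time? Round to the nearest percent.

53%

Reduce mod P: 214.4 − 7×29.530 = 7.69 d into the current lunation.
Elongation θ = 360° × 7.69/29.530 ≈ 93.7°.
Illuminated fraction = (1 − cos 93.7°)/2 = (1 − (-0.065))/2 ≈ 0.533, so 53%.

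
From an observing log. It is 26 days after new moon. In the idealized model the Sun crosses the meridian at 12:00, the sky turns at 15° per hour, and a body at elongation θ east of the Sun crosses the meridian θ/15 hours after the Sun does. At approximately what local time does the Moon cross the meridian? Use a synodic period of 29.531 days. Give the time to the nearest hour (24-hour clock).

09:00

Elongation θ = 360° × 26/29.531 ≈ 317.0°.
The Moon trails the Sun by θ/15 = 317.0/15 ≈ 21.13 hours.
12:00 + 21.13 h ≈ 09:08 → 09:00 to the nearest hour.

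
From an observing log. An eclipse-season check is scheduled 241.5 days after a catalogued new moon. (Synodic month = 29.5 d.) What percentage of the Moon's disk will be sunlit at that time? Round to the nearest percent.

31%

241.5 d spans 8 complete synodic months (8 × 29.5 = 236.00 d) plus 5.50 d.
Phase angle: θ = 360°·(5.50 d)/(29.5 d) = 67.1°.
cos 67.1° = 0.389, so f = (1 − 0.389)/2 = 0.306, so 31%.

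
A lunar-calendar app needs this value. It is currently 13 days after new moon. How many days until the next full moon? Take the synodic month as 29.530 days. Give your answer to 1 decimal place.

1.8 days

Full moon occurs at elongation 180°, i.e. at age 29.530 × 180/360 = 14.765 d.
So 1.765 days remain (14.765 − 13).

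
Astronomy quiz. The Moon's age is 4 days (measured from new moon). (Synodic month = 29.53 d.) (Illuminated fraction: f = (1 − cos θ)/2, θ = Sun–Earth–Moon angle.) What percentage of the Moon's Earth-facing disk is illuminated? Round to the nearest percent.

Phase angle: θ = 360°·(4 d)/(29.53 d) = 48.8°.
With cos θ = 0.659, the lit fraction is (1 − 0.659)/2 ≈ 0.170, so 17%.

17%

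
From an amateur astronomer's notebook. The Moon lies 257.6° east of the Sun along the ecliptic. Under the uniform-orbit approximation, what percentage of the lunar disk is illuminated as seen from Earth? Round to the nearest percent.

61%

Half-versine of 257.6°: (1 − (-0.215))/2 = 0.607, i.e. 61%.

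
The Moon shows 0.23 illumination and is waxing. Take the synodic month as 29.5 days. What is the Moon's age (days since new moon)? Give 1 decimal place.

4.7 days

From f = (1 − cos θ)/2: cos θ = 1 − 2×0.23 = 0.540; arccos → 57.3°.
The Moon is waxing (0°–180°), so θ = 57.3° directly.
Age = 29.5 × 57.3°/360° ≈ 4.70 days.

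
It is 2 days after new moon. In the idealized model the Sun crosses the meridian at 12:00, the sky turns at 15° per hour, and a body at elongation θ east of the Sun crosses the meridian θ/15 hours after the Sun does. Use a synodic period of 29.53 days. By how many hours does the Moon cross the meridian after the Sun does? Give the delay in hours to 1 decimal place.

Elongation θ = 360° × 2/29.53 ≈ 24.4°.
At 15° of sky rotation per hour, 24.4° corresponds to a 1.63 h lag.
So the Moon crosses the meridian 1.63 h after the Sun.

1.6 h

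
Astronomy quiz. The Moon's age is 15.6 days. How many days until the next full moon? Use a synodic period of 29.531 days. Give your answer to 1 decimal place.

Full moon is 0.5 of the way through the cycle: age 0.5 × 29.531 = 14.765 d.
Already past this cycle's full moon; the next is at 14.765 + 29.531 = 44.296 d, so 44.296 − 15.6 = 28.697 days.

28.7 days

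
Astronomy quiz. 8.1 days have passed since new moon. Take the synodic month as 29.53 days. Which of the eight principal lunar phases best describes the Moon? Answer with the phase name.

first quarter

At 8.1/29.53 of the cycle, θ ≈ 99° — the first quarter range.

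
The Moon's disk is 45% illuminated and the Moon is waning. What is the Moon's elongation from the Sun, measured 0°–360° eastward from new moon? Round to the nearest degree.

Invert f = (1 − cos θ)/2 to get cos θ = 1 − 2(0.45) = 0.100, hence θ₀ = arccos 0.100 = 84.3°.
A waning Moon lies in 180°–360°, so θ = 360° − 84.3° = 275.7°.

276°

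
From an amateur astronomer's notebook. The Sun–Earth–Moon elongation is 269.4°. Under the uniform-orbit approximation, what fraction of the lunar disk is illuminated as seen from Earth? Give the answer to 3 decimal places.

0.505

f = (1 − cos 269.4°)/2 = (1 − (-0.010))/2 ≈ 0.505.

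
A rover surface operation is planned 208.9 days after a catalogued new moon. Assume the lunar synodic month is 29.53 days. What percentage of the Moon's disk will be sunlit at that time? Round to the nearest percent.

5%

208.9 d spans 7 complete synodic months (7 × 29.53 = 206.71 d) plus 2.19 d.
Phase angle: θ = 360°·(2.19 d)/(29.53 d) = 26.7°.
Illuminated fraction = (1 − cos 26.7°)/2 = (1 − 0.893)/2 ≈ 0.053, so 5%.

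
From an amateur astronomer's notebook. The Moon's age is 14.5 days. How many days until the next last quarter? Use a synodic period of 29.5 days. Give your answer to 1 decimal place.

7.6 days

Last quarter is 0.75 of the way through the cycle: age 0.75 × 29.5 = 22.125 d.
So 7.625 days remain (22.125 − 14.5).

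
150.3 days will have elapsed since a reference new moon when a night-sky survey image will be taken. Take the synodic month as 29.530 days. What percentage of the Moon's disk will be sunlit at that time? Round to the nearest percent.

8%

150.3 d spans 5 complete synodic months (5 × 29.530 = 147.65 d) plus 2.65 d.
Elongation θ = 360° × 2.65/29.530 ≈ 32.3°.
cos 32.3° = 0.845, so f = (1 − 0.845)/2 = 0.077, so 8%.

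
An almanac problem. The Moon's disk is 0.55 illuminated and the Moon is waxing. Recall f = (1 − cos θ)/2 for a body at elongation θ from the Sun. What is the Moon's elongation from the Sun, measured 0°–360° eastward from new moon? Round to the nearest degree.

96°

From f = (1 − cos θ)/2: cos θ = 1 − 2×0.55 = -0.100; arccos → 95.7°.
The Moon is waxing (0°–180°), so θ = 95.7° directly.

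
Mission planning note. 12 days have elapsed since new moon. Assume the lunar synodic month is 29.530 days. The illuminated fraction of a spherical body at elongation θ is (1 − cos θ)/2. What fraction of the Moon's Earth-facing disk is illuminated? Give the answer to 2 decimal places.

Phase angle: θ = 360°·(12 d)/(29.530 d) = 146.3°.
Illuminated fraction = (1 − cos 146.3°)/2 = (1 − (-0.832))/2 ≈ 0.916.

0.92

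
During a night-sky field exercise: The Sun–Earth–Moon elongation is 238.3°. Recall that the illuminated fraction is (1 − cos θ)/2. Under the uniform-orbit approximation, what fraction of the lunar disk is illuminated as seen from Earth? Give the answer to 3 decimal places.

0.763

Half-versine of 238.3°: (1 − (-0.525))/2 = 0.763.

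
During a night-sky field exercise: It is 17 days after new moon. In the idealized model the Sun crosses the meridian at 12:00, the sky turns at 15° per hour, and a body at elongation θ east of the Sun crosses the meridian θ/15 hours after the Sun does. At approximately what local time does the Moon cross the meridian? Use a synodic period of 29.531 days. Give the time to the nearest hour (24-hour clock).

Elongation θ = 360° × 17/29.531 ≈ 207.2°.
At 15° of sky rotation per hour, 207.2° corresponds to a 13.82 h lag.
12:00 + 13.82 h ≈ 01:49 → 02:00 to the nearest hour.

02:00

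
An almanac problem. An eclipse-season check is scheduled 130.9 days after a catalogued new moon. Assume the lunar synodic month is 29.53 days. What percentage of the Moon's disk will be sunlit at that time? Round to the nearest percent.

96%

Reduce mod P: 130.9 − 4×29.53 = 12.78 d into the current lunation.
Elongation θ = 360° × 12.78/29.53 ≈ 155.8°.
Illuminated fraction = (1 − cos 155.8°)/2 = (1 − (-0.912))/2 ≈ 0.956, so 96%.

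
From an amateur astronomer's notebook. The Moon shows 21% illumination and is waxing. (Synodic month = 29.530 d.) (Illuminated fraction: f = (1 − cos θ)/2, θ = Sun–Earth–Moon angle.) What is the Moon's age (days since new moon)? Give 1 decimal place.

From f = (1 − cos θ)/2: cos θ = 1 − 2×0.21 = 0.580; arccos → 54.5°.
Before full moon the principal value applies: θ = 54.5°.
At 360°/29.530 d per day, 54.5° corresponds to 4.47 days.

4.5 days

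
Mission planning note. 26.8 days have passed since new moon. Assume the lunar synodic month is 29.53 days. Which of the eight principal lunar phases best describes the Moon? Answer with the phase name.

At 26.8/29.53 of the cycle, θ ≈ 327° — the waning crescent range.

waning crescent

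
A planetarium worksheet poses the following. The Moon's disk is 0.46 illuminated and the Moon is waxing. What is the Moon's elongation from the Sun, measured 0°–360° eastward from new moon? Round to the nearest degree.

Invert f = (1 − cos θ)/2 to get cos θ = 1 − 2(0.46) = 0.080, hence θ₀ = arccos 0.080 = 85.4°.
Waxing ⇒ before full, so θ = 85.4°.

85°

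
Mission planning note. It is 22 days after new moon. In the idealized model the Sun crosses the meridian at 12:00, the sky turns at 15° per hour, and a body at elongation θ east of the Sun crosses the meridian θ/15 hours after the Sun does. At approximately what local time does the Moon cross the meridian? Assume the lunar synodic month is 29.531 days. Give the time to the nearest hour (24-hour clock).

06:00

Phase angle: θ = 360°·(22 d)/(29.531 d) = 268.2°.
At 15° of sky rotation per hour, 268.2° corresponds to a 17.88 h lag.
12:00 + 17.88 h ≈ 05:53 → 06:00 to the nearest hour.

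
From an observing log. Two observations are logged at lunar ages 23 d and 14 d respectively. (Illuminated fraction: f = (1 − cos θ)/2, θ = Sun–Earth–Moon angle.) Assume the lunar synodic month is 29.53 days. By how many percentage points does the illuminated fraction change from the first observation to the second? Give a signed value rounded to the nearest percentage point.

First observation: θ = 360°·23/29.53 = 280.4°, so f = 0.410.
Second observation: θ = 170.7°, f = 0.993.
Δf = 0.993 − 0.410 = +0.584, i.e. +58 pp.

+58 percentage points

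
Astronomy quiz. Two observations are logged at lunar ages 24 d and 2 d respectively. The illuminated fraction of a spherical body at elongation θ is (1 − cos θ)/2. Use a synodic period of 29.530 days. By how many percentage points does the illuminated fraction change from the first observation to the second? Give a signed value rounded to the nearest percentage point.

-26 pp

First observation: θ = 360°·24/29.530 = 292.6°, so f = 0.308.
Second observation: θ = 24.4°, f = 0.045.
Δf = 0.045 − 0.308 = -0.263, i.e. -26 pp.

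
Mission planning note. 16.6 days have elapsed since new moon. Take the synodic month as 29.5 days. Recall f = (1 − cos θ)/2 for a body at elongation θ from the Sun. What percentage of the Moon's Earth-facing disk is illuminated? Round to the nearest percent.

96%

The Moon has covered 16.6/29.5 of its cycle, so θ ≈ 360° × 16.6/29.5 = 202.6°.
With cos θ = (-0.923), the lit fraction is (1 − (-0.923))/2 ≈ 0.962, so 96%.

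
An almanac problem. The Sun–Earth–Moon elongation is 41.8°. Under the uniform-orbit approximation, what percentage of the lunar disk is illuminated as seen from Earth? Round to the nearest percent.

Half-versine of 41.8°: (1 − 0.745)/2 = 0.127, i.e. 13%.

13%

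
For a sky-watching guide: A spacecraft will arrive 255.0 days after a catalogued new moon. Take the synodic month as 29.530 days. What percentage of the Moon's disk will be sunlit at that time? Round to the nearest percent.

83%

255.0 d spans 8 complete synodic months (8 × 29.530 = 236.24 d) plus 18.76 d.
Elongation θ = 360° × 18.76/29.530 ≈ 228.7°.
Illuminated fraction = (1 − cos 228.7°)/2 = (1 − (-0.660))/2 ≈ 0.830, so 83%.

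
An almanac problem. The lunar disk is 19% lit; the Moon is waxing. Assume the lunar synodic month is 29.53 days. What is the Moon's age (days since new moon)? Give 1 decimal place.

4.2 days

From f = (1 − cos θ)/2: cos θ = 1 − 2×0.19 = 0.620; arccos → 51.7°.
The Moon is waxing (0°–180°), so θ = 51.7° directly.
At 360°/29.53 d per day, 51.7° corresponds to 4.24 days.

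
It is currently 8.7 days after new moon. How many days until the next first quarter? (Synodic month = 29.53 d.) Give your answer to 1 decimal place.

28.2 days

First quarter occurs at elongation 90°, i.e. at age 29.53 × 90/360 = 7.383 d.
Already past this cycle's first quarter; the next is at 7.383 + 29.53 = 36.913 d, so 36.913 − 8.7 = 28.213 days.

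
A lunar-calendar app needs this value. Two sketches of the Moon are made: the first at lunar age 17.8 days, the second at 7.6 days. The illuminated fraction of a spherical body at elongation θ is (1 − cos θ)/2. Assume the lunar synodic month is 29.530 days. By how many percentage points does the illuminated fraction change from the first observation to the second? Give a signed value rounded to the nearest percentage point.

First observation: θ = 360°·17.8/29.530 = 217.0°, so f = 0.899.
Second observation: θ = 92.7°, f = 0.523.
Δf = 0.523 − 0.899 = -0.376, i.e. -38 pp.

-38 percentage points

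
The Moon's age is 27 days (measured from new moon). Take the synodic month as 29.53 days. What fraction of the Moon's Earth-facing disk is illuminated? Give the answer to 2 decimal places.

0.07

Phase angle: θ = 360°·(27 d)/(29.53 d) = 329.2°.
Illuminated fraction = (1 − cos 329.2°)/2 = (1 − 0.859)/2 ≈ 0.071.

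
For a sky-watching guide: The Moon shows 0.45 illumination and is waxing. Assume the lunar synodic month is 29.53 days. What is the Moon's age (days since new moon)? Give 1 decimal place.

cos θ = 1 − 2f = 0.100, giving a principal value of 84.3°.
Waxing ⇒ before full, so θ = 84.3°.
Age = 29.53 × 84.3°/360° ≈ 6.91 days.

6.9 days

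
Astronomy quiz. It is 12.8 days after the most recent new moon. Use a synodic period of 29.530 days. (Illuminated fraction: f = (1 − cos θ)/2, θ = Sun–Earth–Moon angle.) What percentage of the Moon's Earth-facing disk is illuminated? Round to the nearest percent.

96%

Elongation θ = 360° × 12.8/29.530 ≈ 156.0°.
Illuminated fraction = (1 − cos 156.0°)/2 = (1 − (-0.914))/2 ≈ 0.957, so 96%.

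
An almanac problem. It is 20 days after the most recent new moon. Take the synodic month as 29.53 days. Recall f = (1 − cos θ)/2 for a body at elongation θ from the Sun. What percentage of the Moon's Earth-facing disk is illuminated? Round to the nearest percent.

72%

The Moon has covered 20/29.53 of its cycle, so θ ≈ 360° × 20/29.53 = 243.8°.
Illuminated fraction = (1 − cos 243.8°)/2 = (1 − (-0.441))/2 ≈ 0.721, so 72%.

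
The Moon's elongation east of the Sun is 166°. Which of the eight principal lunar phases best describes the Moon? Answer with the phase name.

The full moon sector spans roughly 158°–202°; 166° falls inside it.

full moon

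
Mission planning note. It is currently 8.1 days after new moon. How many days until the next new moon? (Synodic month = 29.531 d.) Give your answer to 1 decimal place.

One full lunation from the last new moon is 29.531 d; remaining = 29.531 − 8.1 = 21.431 d.

21.4 days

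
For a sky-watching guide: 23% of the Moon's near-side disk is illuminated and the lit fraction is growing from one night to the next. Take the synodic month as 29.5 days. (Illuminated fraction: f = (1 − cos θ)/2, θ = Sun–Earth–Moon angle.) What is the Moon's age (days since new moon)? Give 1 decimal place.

Invert f = (1 − cos θ)/2 to get cos θ = 1 − 2(0.23) = 0.540, hence θ₀ = arccos 0.540 = 57.3°.
Before full moon the principal value applies: θ = 57.3°.
At 360°/29.5 d per day, 57.3° corresponds to 4.70 days.

4.7 days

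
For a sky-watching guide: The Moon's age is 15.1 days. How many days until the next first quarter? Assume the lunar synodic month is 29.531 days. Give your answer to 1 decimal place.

First quarter occurs at elongation 90°, i.e. at age 29.531 × 90/360 = 7.383 d.
This lunation's first quarter (7.383 d) has passed, so add one period: 36.914 − 15.1 = 21.814 days.

21.8 days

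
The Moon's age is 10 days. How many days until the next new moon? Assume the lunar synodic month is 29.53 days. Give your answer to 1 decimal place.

19.5 days

One full lunation from the last new moon is 29.53 d; remaining = 29.53 − 10 = 19.530 d.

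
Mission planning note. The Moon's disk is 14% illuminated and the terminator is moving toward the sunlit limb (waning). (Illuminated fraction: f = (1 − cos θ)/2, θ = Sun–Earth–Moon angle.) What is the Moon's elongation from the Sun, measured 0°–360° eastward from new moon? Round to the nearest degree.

cos θ = 1 − 2f = 0.720, giving a principal value of 43.9°.
Since the Moon is past full (waning), take the reflex angle: θ = 360° − 43.9° = 316.1°.

316°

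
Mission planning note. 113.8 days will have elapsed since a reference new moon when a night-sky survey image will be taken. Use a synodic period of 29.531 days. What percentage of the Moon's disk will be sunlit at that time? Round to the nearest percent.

20%

113.8/29.531 = 3.854 lunations, so 3 complete cycles and 25.21 d into the next.
The Moon has covered 25.21/29.531 of its cycle, so θ ≈ 360° × 25.21/29.531 = 307.3°.
With cos θ = 0.606, the lit fraction is (1 − 0.606)/2 ≈ 0.197, so 20%.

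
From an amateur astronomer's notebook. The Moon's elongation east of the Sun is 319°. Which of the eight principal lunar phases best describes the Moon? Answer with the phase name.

waning crescent

319° lies in the waning crescent sector of the 8-phase cycle.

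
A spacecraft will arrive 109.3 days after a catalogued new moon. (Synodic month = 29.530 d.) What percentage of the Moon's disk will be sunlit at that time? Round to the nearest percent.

65%

109.3/29.530 = 3.701 lunations, so 3 complete cycles and 20.71 d into the next.
The Moon has covered 20.71/29.530 of its cycle, so θ ≈ 360° × 20.71/29.530 = 252.5°.
Illuminated fraction = (1 − cos 252.5°)/2 = (1 − (-0.301))/2 ≈ 0.651, so 65%.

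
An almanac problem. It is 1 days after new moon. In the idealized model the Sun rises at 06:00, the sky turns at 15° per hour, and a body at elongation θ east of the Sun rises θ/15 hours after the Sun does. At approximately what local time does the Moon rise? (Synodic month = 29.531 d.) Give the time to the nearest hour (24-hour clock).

07:00

The Moon has covered 1/29.531 of its cycle, so θ ≈ 360° × 1/29.531 = 12.2°.
The Moon trails the Sun by θ/15 = 12.2/15 ≈ 0.81 hours.
06:00 + 0.81 h ≈ 06:49 → 07:00 to the nearest hour.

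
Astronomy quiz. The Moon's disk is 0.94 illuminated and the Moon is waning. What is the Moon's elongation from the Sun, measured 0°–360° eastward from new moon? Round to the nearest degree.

cos θ = 1 − 2f = -0.880, giving a principal value of 151.6°.
Since the Moon is past full (waning), take the reflex angle: θ = 360° − 151.6° = 208.4°.

208°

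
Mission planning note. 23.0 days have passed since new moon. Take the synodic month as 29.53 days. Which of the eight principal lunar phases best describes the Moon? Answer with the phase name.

last quarter

θ ≈ 360° × 23.0/29.53 = 280°, which falls in the last quarter sector.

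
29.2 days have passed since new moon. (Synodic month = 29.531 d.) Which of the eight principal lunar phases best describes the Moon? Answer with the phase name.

θ ≈ 360° × 29.2/29.531 = 356°, which falls in the new moon sector.

new moon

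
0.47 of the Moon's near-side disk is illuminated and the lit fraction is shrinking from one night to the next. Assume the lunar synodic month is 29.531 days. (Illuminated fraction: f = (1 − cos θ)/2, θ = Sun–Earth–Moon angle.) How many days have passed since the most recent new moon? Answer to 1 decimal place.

22.4 days

From f = (1 − cos θ)/2: cos θ = 1 − 2×0.47 = 0.060; arccos → 86.6°.
Since the Moon is past full (waning), take the reflex angle: θ = 360° − 86.6° = 273.4°.
That fraction of the synodic month is 273.4/360 × 29.531 d ≈ 22.43 d.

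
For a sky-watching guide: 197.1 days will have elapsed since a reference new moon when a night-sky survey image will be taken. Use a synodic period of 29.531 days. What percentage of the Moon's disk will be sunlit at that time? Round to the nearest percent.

73%

197.1 d spans 6 complete synodic months (6 × 29.531 = 177.19 d) plus 19.91 d.
Elongation θ = 360° × 19.91/29.531 ≈ 242.8°.
Illuminated fraction = (1 − cos 242.8°)/2 = (1 − (-0.458))/2 ≈ 0.729, so 73%.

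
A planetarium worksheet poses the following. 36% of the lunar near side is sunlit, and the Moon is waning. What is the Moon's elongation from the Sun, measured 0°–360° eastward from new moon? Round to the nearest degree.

286°

Invert f = (1 − cos θ)/2 to get cos θ = 1 − 2(0.36) = 0.280, hence θ₀ = arccos 0.280 = 73.7°.
A waning Moon lies in 180°–360°, so θ = 360° − 73.7° = 286.3°.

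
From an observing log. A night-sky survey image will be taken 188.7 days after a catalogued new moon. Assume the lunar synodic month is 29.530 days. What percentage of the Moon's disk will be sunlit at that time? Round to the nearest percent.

Reduce mod P: 188.7 − 6×29.530 = 11.52 d into the current lunation.
Elongation θ = 360° × 11.52/29.530 ≈ 140.4°.
With cos θ = (-0.771), the lit fraction is (1 − (-0.771))/2 ≈ 0.885, so 89%.

89%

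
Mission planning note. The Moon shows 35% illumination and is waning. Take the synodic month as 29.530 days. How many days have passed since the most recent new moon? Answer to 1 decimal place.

From f = (1 − cos θ)/2: cos θ = 1 − 2×0.35 = 0.300; arccos → 72.5°.
Since the Moon is past full (waning), take the reflex angle: θ = 360° − 72.5° = 287.5°.
Age = 29.530 × 287.5°/360° ≈ 23.58 days.

23.6 days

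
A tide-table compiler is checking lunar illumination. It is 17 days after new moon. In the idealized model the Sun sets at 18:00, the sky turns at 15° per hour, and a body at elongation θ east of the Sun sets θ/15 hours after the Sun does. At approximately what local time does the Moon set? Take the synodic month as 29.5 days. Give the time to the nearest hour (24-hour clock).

08:00

Phase angle: θ = 360°·(17 d)/(29.5 d) = 207.5°.
Delay after the Sun = 207.5° / (15°/h) ≈ 13.83 h.
18:00 + 13.83 h ≈ 07:50 → 08:00 to the nearest hour.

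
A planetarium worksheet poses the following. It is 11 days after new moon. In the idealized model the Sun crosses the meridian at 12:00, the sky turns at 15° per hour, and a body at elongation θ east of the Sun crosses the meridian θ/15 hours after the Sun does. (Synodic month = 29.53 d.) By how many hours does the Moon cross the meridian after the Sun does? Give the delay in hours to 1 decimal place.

Elongation θ = 360° × 11/29.53 ≈ 134.1°.
At 15° of sky rotation per hour, 134.1° corresponds to a 8.94 h lag.
So the Moon crosses the meridian 8.94 h after the Sun.

8.9 h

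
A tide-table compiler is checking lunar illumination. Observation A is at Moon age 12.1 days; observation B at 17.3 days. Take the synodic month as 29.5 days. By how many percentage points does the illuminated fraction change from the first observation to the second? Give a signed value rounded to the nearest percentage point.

θ₁ = 360° × 12.1/29.5 = 147.7°, f₁ = (1 − cos θ₁)/2 = 0.922.
θ₂ = 360° × 17.3/29.5 = 211.1°, f₂ = (1 − cos θ₂)/2 = 0.928.
Change = f₂ − f₁ = +0.006 → +1 percentage points.

+1 percentage points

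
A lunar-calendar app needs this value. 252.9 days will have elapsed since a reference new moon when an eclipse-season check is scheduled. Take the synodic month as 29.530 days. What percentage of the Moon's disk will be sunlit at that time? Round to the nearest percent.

96%

252.9 d spans 8 complete synodic months (8 × 29.530 = 236.24 d) plus 16.66 d.
Elongation θ = 360° × 16.66/29.530 ≈ 203.1°.
cos 203.1° = (-0.920), so f = (1 − (-0.920))/2 = 0.960, so 96%.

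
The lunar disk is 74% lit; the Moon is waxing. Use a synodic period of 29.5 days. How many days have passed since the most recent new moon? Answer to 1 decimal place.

9.7 days

Invert f = (1 − cos θ)/2 to get cos θ = 1 − 2(0.74) = -0.480, hence θ₀ = arccos -0.480 = 118.7°.
Before full moon the principal value applies: θ = 118.7°.
At 360°/29.5 d per day, 118.7° corresponds to 9.73 days.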